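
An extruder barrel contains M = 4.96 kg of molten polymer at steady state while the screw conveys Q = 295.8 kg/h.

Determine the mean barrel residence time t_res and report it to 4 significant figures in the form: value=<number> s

Convert throughput: Q = 295.8 kg/h = 295.8/3600 = 0.0821667 kg/s
t_res = M / Q_s = 4.96 ÷ 0.0821667 = 60.3651 s

value=60.37 s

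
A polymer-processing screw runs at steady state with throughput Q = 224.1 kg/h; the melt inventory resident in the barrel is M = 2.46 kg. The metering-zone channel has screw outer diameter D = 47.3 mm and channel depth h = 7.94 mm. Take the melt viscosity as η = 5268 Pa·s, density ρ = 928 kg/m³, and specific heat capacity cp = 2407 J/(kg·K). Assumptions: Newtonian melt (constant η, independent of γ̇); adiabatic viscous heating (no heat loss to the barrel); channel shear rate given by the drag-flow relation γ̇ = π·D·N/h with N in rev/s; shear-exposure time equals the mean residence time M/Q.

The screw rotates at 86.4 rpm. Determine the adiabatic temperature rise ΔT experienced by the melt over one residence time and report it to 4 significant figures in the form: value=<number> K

value=67.69 K

Convert throughput: Q = 224.1 kg/h = 224.1/3600 = 0.06225 kg/s
t_res = M / Q_s = 2.46 ÷ 0.06225 = 39.5181 s
Geometry in metres: D = 47.3 mm → 0.0473 m, h = 7.94 mm → 0.00794 m; screw speed N = 86.4 rpm = 1.44 rev/s
γ̇ = π D N / h = (π)(0.0473)(1.44) / 0.00794 = 26.9496 s⁻¹
ΔT = η·γ̇²·t_res / (ρ·cp) = 5268 · (26.9496)² · 39.5181 / (928 · 2407) = 67.6898 K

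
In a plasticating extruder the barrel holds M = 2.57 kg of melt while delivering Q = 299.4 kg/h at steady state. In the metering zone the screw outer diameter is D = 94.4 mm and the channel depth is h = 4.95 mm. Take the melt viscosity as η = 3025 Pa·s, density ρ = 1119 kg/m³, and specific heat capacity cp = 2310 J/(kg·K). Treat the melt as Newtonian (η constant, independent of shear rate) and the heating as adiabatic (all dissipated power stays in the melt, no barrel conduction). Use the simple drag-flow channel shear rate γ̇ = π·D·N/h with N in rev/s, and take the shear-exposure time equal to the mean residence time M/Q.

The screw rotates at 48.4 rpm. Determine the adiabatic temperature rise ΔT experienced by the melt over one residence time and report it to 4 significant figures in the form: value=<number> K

Throughput in SI: Q_s = 299.4 kg/h ÷ 3600 s/h = 0.0831667 kg/s
t_res = M / Q_s = 2.57 ÷ 0.0831667 = 30.9018 s
Convert to SI: D = 0.0944 m, h = 0.00495 m, N = 48.4/60 = 0.806667 rev/s
γ̇ = π D N / h = (π)(0.0944)(0.806667) / 0.00495 = 48.3293 s⁻¹
Adiabatic rise: ΔT = η γ̇² t_res / (ρ cp) = 3025·(48.3293)²·30.9018 / (1119·2310) = 84.4673 K

value=84.47 K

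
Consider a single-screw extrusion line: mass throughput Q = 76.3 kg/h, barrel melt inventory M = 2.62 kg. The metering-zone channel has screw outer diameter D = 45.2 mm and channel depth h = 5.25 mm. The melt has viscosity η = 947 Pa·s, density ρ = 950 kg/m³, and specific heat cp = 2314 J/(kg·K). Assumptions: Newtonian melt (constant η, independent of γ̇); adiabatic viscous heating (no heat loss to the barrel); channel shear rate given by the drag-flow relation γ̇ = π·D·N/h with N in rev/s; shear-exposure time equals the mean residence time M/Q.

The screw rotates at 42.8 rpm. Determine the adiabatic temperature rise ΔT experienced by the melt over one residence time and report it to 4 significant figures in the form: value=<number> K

value=19.82 K

Convert throughput: Q = 76.3 kg/h = 76.3/3600 = 0.0211944 kg/s
t_res = M / Q_s = 2.62 ÷ 0.0211944 = 123.617 s
Geometry in metres: D = 45.2 mm → 0.0452 m, h = 5.25 mm → 0.00525 m; screw speed N = 42.8 rpm = 0.713333 rev/s
γ̇ = π D N / h = (π)(0.0452)(0.713333) / 0.00525 = 19.294 s⁻¹
Adiabatic rise: ΔT = η γ̇² t_res / (ρ cp) = 947·(19.294)²·123.617 / (950·2314) = 19.8237 K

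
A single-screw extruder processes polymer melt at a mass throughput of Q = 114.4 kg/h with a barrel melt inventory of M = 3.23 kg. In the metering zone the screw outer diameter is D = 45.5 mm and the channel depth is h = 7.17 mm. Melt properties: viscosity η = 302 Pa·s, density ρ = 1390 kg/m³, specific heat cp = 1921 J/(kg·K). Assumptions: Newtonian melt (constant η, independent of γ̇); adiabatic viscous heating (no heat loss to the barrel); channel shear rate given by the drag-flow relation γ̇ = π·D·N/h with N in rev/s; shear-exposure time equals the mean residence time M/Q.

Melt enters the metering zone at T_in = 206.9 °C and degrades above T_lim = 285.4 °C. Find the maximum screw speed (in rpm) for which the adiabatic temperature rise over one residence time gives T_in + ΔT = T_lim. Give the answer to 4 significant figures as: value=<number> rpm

Convert throughput: Q = 114.4 kg/h = 114.4/3600 = 0.0317778 kg/s
t_res = M / Q_s = 3.23 ÷ 0.0317778 = 101.643 s
Convert to metres: D = 0.0455 m, h = 0.00717 m
Allowable rise: ΔT_a = T_lim − T_in = 285.4 − 206.9 = 78.5 K
γ̇_max² = ΔT_a·ρ·cp/(η·t_res) = 78.5·1390·1921/(302·101.643) = 6828.51 s⁻²
γ̇_max = sqrt(6828.51) = 82.6348 s⁻¹
Solve γ̇ = πDN/h for N: N_max = γ̇_max·h/(π·D) = 82.6348 × 0.00717 / (π × 0.0455) = 4.14496 rev/s = 248.698 rpm

value=248.7 rpm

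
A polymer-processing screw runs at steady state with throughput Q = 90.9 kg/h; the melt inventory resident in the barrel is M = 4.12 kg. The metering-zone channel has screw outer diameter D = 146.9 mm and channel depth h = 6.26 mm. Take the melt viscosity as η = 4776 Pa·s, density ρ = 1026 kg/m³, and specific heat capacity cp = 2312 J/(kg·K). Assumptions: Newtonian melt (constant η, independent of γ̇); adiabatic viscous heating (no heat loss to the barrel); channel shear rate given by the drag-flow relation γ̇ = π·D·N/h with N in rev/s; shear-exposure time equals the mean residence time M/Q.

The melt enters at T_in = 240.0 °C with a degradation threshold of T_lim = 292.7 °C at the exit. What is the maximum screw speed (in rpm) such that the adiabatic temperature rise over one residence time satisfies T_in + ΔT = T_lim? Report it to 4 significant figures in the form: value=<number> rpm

Q_s = Q / 3600 = 90.9 / 3600 = 0.02525 kg/s
t_res = M / Q_s = 4.12 / 0.02525 = 163.168 s
Geometry in SI: D = 146.9 mm → 0.1469 m, h = 6.26 mm → 0.00626 m
ΔT_a = T_lim − T_in = 292.7 − 240.0 = 52.7 K
Invert ΔT = ηγ̇²t_res/(ρcp) for γ̇: γ̇_max² = ΔT_a ρ cp / (η t_res) = 52.7·1026·2312 / (4776·163.168) = 160.415 s⁻²
Take the square root: γ̇_max = √(160.415) = 12.6655 s⁻¹
Solve γ̇ = πDN/h for N: N_max = γ̇_max·h/(π·D) = 12.6655 × 0.00626 / (π × 0.1469) = 0.171801 rev/s = 10.3081 rpm

value=10.31 rpm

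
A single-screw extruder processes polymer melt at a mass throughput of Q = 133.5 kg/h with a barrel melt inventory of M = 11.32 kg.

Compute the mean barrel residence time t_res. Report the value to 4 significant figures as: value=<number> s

Q_s = Q / 3600 = 133.5 / 3600 = 0.0370833 kg/s
t_res = M / Q_s = 11.32 ÷ 0.0370833 = 305.258 s

value=305.3 s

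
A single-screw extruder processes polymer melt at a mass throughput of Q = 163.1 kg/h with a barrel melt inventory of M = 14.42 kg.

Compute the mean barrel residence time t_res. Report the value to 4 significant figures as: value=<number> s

Convert throughput: Q = 163.1 kg/h = 163.1/3600 = 0.0453056 kg/s
t_res = M / Q_s = 14.42 / 0.0453056 = 318.283 s

value=318.3 s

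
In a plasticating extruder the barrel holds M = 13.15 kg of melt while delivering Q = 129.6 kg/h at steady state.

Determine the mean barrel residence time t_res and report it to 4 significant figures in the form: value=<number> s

value=365.3 s

Convert throughput: Q = 129.6 kg/h = 129.6/3600 = 0.036 kg/s
t_res = M / Q_s = 13.15 / 0.036 = 365.278 s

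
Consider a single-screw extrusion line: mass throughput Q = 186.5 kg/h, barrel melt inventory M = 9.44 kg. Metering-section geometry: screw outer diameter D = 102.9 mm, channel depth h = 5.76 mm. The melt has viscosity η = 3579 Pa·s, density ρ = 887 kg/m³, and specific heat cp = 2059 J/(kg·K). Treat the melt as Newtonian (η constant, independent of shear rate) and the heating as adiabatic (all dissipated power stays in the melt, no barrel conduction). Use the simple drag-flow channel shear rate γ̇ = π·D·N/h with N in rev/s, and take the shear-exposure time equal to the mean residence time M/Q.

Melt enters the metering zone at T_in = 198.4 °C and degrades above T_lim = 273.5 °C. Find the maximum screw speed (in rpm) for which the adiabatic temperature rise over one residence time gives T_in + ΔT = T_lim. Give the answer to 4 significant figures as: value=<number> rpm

value=15.50 rpm

Q_s = Q / 3600 = 186.5 / 3600 = 0.0518056 kg/s
Mean residence time: t_res = M/Q_s = 9.44 kg / 0.0518056 kg/s = 182.22 s
Geometry in SI: D = 102.9 mm → 0.1029 m, h = 5.76 mm → 0.00576 m
ΔT_a = T_lim − T_in = 273.5 °C − 198.4 °C = 75.1 K
Invert ΔT = ηγ̇²t_res/(ρcp) for γ̇: γ̇_max² = ΔT_a ρ cp / (η t_res) = 75.1·887·2059 / (3579·182.22) = 210.311 s⁻²
Take the square root: γ̇_max = √(210.311) = 14.5021 s⁻¹
N_max = γ̇_max·h / (π·D) = 14.5021 · 0.00576 / (π · 0.1029) = 0.258398 rev/s = 15.5039 rpm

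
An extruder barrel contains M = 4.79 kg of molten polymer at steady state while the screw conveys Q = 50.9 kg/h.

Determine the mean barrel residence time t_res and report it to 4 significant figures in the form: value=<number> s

Convert throughput: Q = 50.9 kg/h = 50.9/3600 = 0.0141389 kg/s
t_res = M / Q_s = 4.79 / 0.0141389 = 338.782 s

value=338.8 s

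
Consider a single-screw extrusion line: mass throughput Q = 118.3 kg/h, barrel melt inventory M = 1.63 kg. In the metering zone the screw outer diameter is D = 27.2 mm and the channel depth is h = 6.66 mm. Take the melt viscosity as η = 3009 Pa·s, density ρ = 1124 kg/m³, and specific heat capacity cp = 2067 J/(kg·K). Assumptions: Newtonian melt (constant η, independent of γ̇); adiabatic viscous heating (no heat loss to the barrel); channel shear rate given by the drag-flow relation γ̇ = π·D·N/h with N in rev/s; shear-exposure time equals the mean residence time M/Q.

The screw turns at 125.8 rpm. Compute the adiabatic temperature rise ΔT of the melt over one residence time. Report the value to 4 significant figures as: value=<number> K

value=46.49 K

Q_s = Q / 3600 = 118.3 / 3600 = 0.0328611 kg/s
t_res = M / Q_s = 1.63 / 0.0328611 = 49.6027 s
D = 27.2 mm = 0.0272 m;  h = 6.66 mm = 0.00666 m;  N = 125.8 rpm / 60 = 2.09667 rev/s
γ̇ = π D N / h = (π)(0.0272)(2.09667) / 0.00666 = 26.9013 s⁻¹
ΔT = η·γ̇²·t_res/(ρ·cp) = [3009 × 26.9013² × 49.6027] / [1124 × 2067] = 46.491 K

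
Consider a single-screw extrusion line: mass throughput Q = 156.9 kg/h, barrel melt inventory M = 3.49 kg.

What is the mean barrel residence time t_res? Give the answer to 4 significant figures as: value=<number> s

Q_s = Q / 3600 = 156.9 / 3600 = 0.0435833 kg/s
t_res = M / Q_s = 3.49 ÷ 0.0435833 = 80.0765 s

value=80.08 s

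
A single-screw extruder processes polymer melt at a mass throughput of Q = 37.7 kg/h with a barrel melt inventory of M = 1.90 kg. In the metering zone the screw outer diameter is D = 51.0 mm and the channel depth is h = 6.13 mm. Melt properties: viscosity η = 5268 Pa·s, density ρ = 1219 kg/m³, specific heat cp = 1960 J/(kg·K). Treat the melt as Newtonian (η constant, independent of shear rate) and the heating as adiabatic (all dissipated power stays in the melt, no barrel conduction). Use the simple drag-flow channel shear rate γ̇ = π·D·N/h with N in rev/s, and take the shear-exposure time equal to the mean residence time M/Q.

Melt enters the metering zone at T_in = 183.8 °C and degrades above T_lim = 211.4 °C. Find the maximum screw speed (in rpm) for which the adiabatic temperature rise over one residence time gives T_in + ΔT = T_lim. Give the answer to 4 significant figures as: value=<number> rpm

Q_s = Q / 3600 = 37.7 / 3600 = 0.0104722 kg/s
t_res = M / Q_s = 1.90 ÷ 0.0104722 = 181.432 s
Geometry in SI: D = 51.0 mm → 0.051 m, h = 6.13 mm → 0.00613 m
ΔT_a = T_lim − T_in = 211.4 °C − 183.8 °C = 27.6 K
γ̇_max² = ΔT_a·ρ·cp/(η·t_res) = 27.6·1219·1960/(5268·181.432) = 68.9935 s⁻²
γ̇_max = sqrt(68.9935) = 8.30623 s⁻¹
N_max = γ̇_max h / (πD) = 8.30623·0.00613/(π·0.051) = 0.317793 rev/s → ×60 = 19.0676 rpm

value=19.07 rpm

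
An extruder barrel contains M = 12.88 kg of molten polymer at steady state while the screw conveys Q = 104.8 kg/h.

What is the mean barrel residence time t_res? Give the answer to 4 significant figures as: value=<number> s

value=442.4 s

Throughput in SI: Q_s = 104.8 kg/h ÷ 3600 s/h = 0.0291111 kg/s
Mean residence time: t_res = M/Q_s = 12.88 kg / 0.0291111 kg/s = 442.443 s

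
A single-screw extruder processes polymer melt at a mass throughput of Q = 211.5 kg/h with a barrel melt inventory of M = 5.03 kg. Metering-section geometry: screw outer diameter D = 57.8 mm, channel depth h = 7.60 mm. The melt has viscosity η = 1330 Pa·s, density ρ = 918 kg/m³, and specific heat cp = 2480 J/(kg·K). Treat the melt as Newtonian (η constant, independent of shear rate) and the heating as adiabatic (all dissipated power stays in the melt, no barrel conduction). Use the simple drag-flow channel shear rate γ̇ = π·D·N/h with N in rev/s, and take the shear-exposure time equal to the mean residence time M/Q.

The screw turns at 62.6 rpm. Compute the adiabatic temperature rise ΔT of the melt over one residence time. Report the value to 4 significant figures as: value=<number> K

value=31.08 K

Convert throughput: Q = 211.5 kg/h = 211.5/3600 = 0.05875 kg/s
t_res = M / Q_s = 5.03 / 0.05875 = 85.617 s
Geometry in metres: D = 57.8 mm → 0.0578 m, h = 7.60 mm → 0.0076 m; screw speed N = 62.6 rpm = 1.04333 rev/s
Shear rate: γ̇ = πDN/h = π·0.0578·1.04333/0.0076 = 24.928 s⁻¹
Adiabatic rise: ΔT = η γ̇² t_res / (ρ cp) = 1330·(24.928)²·85.617 / (918·2480) = 31.0808 K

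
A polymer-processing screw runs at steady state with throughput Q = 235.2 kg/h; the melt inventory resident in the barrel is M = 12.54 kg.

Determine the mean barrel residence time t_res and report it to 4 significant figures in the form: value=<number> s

Throughput in SI: Q_s = 235.2 kg/h ÷ 3600 s/h = 0.0653333 kg/s
t_res = M / Q_s = 12.54 ÷ 0.0653333 = 191.939 s

value=191.9 s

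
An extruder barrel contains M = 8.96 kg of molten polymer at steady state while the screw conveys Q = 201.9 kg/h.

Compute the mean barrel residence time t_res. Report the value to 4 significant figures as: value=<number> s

Throughput in SI: Q_s = 201.9 kg/h ÷ 3600 s/h = 0.0560833 kg/s
Mean residence time: t_res = M/Q_s = 8.96 kg / 0.0560833 kg/s = 159.762 s

value=159.8 s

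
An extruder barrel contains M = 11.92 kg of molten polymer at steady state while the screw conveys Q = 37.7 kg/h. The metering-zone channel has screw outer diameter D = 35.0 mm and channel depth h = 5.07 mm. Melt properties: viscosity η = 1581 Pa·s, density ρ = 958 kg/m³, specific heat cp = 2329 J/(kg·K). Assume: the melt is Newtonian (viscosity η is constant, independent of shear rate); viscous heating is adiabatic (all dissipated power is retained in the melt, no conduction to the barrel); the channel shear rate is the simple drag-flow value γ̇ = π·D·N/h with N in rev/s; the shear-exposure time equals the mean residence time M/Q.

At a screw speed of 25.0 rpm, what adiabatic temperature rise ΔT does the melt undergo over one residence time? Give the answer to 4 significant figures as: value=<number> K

value=65.86 K

Convert throughput: Q = 37.7 kg/h = 37.7/3600 = 0.0104722 kg/s
t_res = M / Q_s = 11.92 / 0.0104722 = 1138.25 s
D = 35.0 mm = 0.035 m;  h = 5.07 mm = 0.00507 m;  N = 25.0 rpm / 60 = 0.416667 rev/s
γ̇ = π·D·N / h = π · 0.035 · 0.416667 / 0.00507 = 9.03647 s⁻¹
Adiabatic rise: ΔT = η γ̇² t_res / (ρ cp) = 1581·(9.03647)²·1138.25 / (958·2329) = 65.8615 K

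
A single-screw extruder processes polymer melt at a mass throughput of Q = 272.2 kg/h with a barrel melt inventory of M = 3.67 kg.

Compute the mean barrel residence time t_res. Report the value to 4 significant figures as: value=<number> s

Q_s = Q / 3600 = 272.2 / 3600 = 0.0756111 kg/s
t_res = M / Q_s = 3.67 / 0.0756111 = 48.5378 s

value=48.54 s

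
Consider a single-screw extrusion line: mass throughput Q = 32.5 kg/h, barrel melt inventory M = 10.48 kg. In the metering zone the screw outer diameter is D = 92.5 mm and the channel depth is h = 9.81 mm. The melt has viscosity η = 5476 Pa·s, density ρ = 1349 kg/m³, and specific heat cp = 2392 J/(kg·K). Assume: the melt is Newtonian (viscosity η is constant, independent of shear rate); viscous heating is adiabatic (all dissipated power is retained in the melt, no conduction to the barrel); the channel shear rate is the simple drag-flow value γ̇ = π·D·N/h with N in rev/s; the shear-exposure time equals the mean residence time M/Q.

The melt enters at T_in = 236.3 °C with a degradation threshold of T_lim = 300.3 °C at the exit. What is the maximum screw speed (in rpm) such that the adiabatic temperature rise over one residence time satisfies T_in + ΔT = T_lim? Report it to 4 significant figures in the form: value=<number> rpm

value=11.54 rpm

Q_s = Q / 3600 = 32.5 / 3600 = 0.00902778 kg/s
t_res = M / Q_s = 10.48 / 0.00902778 = 1160.86 s
Convert to metres: D = 0.0925 m, h = 0.00981 m
Allowable rise: ΔT_a = T_lim − T_in = 300.3 − 236.3 = 64 K
γ̇_max² = ΔT_a·ρ·cp/(η·t_res) = 64·1349·2392/(5476·1160.86) = 32.487 s⁻²
Take the square root: γ̇_max = √(32.487) = 5.69973 s⁻¹
N_max = γ̇_max h / (πD) = 5.69973·0.00981/(π·0.0925) = 0.192412 rev/s → ×60 = 11.5447 rpm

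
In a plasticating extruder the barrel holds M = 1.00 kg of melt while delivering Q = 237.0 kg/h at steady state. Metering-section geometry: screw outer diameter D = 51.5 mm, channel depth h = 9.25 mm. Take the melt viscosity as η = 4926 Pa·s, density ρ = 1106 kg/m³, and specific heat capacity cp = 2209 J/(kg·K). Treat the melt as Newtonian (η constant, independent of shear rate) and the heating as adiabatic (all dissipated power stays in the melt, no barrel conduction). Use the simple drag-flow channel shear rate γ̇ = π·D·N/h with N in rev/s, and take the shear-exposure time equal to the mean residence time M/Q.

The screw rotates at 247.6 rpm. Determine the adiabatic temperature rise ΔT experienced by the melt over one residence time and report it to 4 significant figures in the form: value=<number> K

value=159.6 K

Throughput in SI: Q_s = 237.0 kg/h ÷ 3600 s/h = 0.0658333 kg/s
t_res = M / Q_s = 1.00 / 0.0658333 = 15.1899 s
D = 51.5 mm = 0.0515 m;  h = 9.25 mm = 0.00925 m;  N = 247.6 rpm / 60 = 4.12667 rev/s
Shear rate: γ̇ = πDN/h = π·0.0515·4.12667/0.00925 = 72.1796 s⁻¹
Adiabatic rise: ΔT = η γ̇² t_res / (ρ cp) = 4926·(72.1796)²·15.1899 / (1106·2209) = 159.561 K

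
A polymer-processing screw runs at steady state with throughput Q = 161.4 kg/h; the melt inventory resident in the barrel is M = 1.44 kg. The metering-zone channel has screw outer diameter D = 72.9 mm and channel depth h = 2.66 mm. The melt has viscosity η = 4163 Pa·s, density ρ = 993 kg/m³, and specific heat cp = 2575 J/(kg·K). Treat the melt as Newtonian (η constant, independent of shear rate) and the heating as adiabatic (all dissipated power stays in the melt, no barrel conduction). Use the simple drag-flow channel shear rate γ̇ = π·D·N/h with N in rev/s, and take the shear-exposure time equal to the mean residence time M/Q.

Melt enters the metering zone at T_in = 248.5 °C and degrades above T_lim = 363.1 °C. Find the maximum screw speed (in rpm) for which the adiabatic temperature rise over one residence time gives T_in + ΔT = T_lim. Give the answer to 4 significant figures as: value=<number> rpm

value=32.62 rpm

Convert throughput: Q = 161.4 kg/h = 161.4/3600 = 0.0448333 kg/s
t_res = M / Q_s = 1.44 ÷ 0.0448333 = 32.119 s
D = 72.9 mm = 0.0729 m;  h = 2.66 mm = 0.00266 m
ΔT_a = T_lim − T_in = 363.1 °C − 248.5 °C = 114.6 K
γ̇_max² = ΔT_a·ρ·cp / (η·t_res) = [114.6 × 993 × 2575] / [4163 × 32.119] = 2191.51 s⁻²
Take the square root: γ̇_max = √(2191.51) = 46.8136 s⁻¹
Solve γ̇ = πDN/h for N: N_max = γ̇_max·h/(π·D) = 46.8136 × 0.00266 / (π × 0.0729) = 0.543721 rev/s = 32.6232 rpm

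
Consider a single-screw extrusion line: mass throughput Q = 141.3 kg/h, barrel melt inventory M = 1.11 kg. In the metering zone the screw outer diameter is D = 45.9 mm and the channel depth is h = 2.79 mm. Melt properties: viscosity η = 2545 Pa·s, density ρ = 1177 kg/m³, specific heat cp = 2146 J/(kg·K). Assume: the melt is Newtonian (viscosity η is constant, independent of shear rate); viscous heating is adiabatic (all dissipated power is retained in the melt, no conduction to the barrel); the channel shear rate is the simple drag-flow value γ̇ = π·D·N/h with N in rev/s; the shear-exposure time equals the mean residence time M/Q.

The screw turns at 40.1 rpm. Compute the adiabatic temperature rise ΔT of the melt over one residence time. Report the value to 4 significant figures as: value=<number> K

value=34.00 K

Q_s = Q / 3600 = 141.3 / 3600 = 0.03925 kg/s
t_res = M / Q_s = 1.11 / 0.03925 = 28.2803 s
Geometry in metres: D = 45.9 mm → 0.0459 m, h = 2.79 mm → 0.00279 m; screw speed N = 40.1 rpm = 0.668333 rev/s
Shear rate: γ̇ = πDN/h = π·0.0459·0.668333/0.00279 = 34.5423 s⁻¹
Adiabatic rise: ΔT = η γ̇² t_res / (ρ cp) = 2545·(34.5423)²·28.2803 / (1177·2146) = 33.9991 K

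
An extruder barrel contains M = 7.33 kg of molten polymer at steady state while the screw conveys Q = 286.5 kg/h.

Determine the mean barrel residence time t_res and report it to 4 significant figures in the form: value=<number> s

Throughput in SI: Q_s = 286.5 kg/h ÷ 3600 s/h = 0.0795833 kg/s
t_res = M / Q_s = 7.33 / 0.0795833 = 92.1047 s

value=92.10 s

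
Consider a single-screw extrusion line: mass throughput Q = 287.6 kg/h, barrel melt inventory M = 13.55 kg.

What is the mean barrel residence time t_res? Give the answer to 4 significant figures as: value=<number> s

value=169.6 s

Throughput in SI: Q_s = 287.6 kg/h ÷ 3600 s/h = 0.0798889 kg/s
t_res = M / Q_s = 13.55 / 0.0798889 = 169.611 s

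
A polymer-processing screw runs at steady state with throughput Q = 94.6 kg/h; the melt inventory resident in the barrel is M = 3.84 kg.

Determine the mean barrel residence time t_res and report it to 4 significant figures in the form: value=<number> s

Q_s = Q / 3600 = 94.6 / 3600 = 0.0262778 kg/s
Mean residence time: t_res = M/Q_s = 3.84 kg / 0.0262778 kg/s = 146.131 s

value=146.1 s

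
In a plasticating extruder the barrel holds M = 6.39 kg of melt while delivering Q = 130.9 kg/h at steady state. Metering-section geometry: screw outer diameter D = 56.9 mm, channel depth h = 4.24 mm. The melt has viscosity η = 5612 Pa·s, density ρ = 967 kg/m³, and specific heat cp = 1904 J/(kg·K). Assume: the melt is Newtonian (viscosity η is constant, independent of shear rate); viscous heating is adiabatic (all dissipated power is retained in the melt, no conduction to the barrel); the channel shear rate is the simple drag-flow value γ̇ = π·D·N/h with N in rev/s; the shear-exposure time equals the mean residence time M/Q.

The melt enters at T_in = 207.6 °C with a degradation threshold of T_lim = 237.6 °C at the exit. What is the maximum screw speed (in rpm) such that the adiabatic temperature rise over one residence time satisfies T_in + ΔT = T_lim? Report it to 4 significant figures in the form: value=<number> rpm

value=10.65 rpm

Q_s = Q / 3600 = 130.9 / 3600 = 0.0363611 kg/s
t_res = M / Q_s = 6.39 / 0.0363611 = 175.737 s
Convert to metres: D = 0.0569 m, h = 0.00424 m
ΔT_a = T_lim − T_in = 237.6 °C − 207.6 °C = 30 K
γ̇_max² = ΔT_a·ρ·cp / (η·t_res) = [30 × 967 × 1904] / [5612 × 175.737] = 56.0058 s⁻²
γ̇_max = sqrt(56.0058) = 7.4837 s⁻¹
N_max = γ̇_max h / (πD) = 7.4837·0.00424/(π·0.0569) = 0.177509 rev/s → ×60 = 10.6505 rpm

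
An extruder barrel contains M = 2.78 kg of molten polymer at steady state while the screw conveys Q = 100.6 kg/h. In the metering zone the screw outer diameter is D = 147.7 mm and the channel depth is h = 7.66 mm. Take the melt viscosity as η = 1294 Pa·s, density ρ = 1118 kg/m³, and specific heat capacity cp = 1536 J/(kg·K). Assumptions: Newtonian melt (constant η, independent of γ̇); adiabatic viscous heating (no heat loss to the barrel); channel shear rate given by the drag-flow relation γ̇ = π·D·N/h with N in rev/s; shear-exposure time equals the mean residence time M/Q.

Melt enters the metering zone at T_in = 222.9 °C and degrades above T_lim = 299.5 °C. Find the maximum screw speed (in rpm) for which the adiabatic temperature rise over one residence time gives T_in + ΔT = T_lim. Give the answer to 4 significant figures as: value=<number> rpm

value=31.66 rpm

Q_s = Q / 3600 = 100.6 / 3600 = 0.0279444 kg/s
t_res = M / Q_s = 2.78 / 0.0279444 = 99.4831 s
Geometry in SI: D = 147.7 mm → 0.1477 m, h = 7.66 mm → 0.00766 m
ΔT_a = T_lim − T_in = 299.5 − 222.9 = 76.6 K
γ̇_max² = ΔT_a·ρ·cp / (η·t_res) = [76.6 × 1118 × 1536] / [1294 × 99.4831] = 1021.83 s⁻²
γ̇_max = √1021.83 = 31.9661 s⁻¹
N_max = γ̇_max·h / (π·D) = 31.9661 · 0.00766 / (π · 0.1477) = 0.5277 rev/s = 31.662 rpm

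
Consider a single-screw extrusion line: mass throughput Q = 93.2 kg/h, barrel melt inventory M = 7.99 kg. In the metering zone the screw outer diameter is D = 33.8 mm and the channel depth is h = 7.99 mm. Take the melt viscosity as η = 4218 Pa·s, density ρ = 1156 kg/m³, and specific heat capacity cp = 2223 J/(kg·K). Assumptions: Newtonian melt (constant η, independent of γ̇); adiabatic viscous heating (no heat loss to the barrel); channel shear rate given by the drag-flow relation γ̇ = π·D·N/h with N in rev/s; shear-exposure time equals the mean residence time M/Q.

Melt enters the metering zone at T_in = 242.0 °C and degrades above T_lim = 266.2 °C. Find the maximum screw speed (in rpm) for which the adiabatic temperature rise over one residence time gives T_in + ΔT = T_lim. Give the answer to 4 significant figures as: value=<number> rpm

value=31.20 rpm

Q_s = Q / 3600 = 93.2 / 3600 = 0.0258889 kg/s
t_res = M / Q_s = 7.99 ÷ 0.0258889 = 308.627 s
Geometry in SI: D = 33.8 mm → 0.0338 m, h = 7.99 mm → 0.00799 m
ΔT_a = T_lim − T_in = 266.2 °C − 242.0 °C = 24.2 K
γ̇_max² = ΔT_a·ρ·cp / (η·t_res) = [24.2 × 1156 × 2223] / [4218 × 308.627] = 47.7719 s⁻²
γ̇_max = sqrt(47.7719) = 6.91172 s⁻¹
Solve γ̇ = πDN/h for N: N_max = γ̇_max·h/(π·D) = 6.91172 × 0.00799 / (π × 0.0338) = 0.520076 rev/s = 31.2045 rpm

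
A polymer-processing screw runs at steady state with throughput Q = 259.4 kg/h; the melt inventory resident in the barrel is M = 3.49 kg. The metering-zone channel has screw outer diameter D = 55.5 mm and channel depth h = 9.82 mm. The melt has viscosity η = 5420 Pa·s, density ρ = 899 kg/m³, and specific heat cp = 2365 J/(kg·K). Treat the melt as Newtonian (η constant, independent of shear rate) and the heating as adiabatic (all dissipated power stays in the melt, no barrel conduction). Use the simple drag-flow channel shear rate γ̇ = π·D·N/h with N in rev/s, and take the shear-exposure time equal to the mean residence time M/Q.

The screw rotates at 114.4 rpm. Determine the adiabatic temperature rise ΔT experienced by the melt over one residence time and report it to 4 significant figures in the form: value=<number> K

value=141.5 K

Q_s = Q / 3600 = 259.4 / 3600 = 0.0720556 kg/s
t_res = M / Q_s = 3.49 / 0.0720556 = 48.4348 s
D = 55.5 mm = 0.0555 m;  h = 9.82 mm = 0.00982 m;  N = 114.4 rpm / 60 = 1.90667 rev/s
Shear rate: γ̇ = πDN/h = π·0.0555·1.90667/0.00982 = 33.8537 s⁻¹
Adiabatic rise: ΔT = η γ̇² t_res / (ρ cp) = 5420·(33.8537)²·48.4348 / (899·2365) = 141.507 K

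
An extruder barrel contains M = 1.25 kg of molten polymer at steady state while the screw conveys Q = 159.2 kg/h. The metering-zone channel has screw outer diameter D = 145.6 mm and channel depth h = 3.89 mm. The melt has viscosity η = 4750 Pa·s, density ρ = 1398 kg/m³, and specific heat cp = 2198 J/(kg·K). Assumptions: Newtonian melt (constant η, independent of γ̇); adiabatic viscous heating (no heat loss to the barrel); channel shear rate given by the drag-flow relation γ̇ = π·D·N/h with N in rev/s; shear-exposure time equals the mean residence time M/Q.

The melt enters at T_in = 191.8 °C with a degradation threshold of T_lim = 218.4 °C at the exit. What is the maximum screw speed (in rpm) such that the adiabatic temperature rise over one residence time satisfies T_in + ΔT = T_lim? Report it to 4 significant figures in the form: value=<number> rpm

Q_s = Q / 3600 = 159.2 / 3600 = 0.0442222 kg/s
t_res = M / Q_s = 1.25 ÷ 0.0442222 = 28.2663 s
Geometry in SI: D = 145.6 mm → 0.1456 m, h = 3.89 mm → 0.00389 m
ΔT_a = T_lim − T_in = 218.4 − 191.8 = 26.6 K
γ̇_max² = ΔT_a·ρ·cp/(η·t_res) = 26.6·1398·2198/(4750·28.2663) = 608.77 s⁻²
γ̇_max = sqrt(608.77) = 24.6733 s⁻¹
N_max = γ̇_max h / (πD) = 24.6733·0.00389/(π·0.1456) = 0.209829 rev/s → ×60 = 12.5897 rpm

value=12.59 rpm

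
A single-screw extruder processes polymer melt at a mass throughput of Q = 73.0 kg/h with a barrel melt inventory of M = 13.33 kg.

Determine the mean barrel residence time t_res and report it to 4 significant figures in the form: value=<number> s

Throughput in SI: Q_s = 73.0 kg/h ÷ 3600 s/h = 0.0202778 kg/s
t_res = M / Q_s = 13.33 ÷ 0.0202778 = 657.37 s

value=657.4 s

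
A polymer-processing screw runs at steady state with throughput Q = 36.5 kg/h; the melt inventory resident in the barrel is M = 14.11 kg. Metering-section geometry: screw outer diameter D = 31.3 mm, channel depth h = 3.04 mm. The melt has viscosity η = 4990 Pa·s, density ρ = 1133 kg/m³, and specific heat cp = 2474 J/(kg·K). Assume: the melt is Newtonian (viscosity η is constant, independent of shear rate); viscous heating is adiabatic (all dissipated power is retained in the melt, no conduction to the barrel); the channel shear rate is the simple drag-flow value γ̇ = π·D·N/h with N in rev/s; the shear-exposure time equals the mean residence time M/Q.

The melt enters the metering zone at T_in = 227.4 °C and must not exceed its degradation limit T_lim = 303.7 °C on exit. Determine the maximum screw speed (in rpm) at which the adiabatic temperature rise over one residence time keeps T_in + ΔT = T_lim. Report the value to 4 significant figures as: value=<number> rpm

Q_s = Q / 3600 = 36.5 / 3600 = 0.0101389 kg/s
t_res = M / Q_s = 14.11 / 0.0101389 = 1391.67 s
Convert to metres: D = 0.0313 m, h = 0.00304 m
ΔT_a = T_lim − T_in = 303.7 − 227.4 = 76.3 K
Invert ΔT = ηγ̇²t_res/(ρcp) for γ̇: γ̇_max² = ΔT_a ρ cp / (η t_res) = 76.3·1133·2474 / (4990·1391.67) = 30.7976 s⁻²
γ̇_max = √30.7976 = 5.54956 s⁻¹
N_max = γ̇_max h / (πD) = 5.54956·0.00304/(π·0.0313) = 0.171569 rev/s → ×60 = 10.2941 rpm

value=10.29 rpm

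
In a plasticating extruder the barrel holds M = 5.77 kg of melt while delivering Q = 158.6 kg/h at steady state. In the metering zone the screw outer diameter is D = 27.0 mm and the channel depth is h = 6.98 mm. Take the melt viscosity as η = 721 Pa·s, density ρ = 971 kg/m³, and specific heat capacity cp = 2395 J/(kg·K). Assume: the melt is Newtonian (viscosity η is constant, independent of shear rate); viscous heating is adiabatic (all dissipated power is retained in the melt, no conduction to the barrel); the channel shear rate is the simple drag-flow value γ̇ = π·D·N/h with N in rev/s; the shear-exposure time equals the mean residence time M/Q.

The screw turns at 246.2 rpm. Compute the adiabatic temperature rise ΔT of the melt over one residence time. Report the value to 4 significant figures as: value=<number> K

value=101.0 K

Convert throughput: Q = 158.6 kg/h = 158.6/3600 = 0.0440556 kg/s
t_res = M / Q_s = 5.77 / 0.0440556 = 130.971 s
Geometry in metres: D = 27.0 mm → 0.027 m, h = 6.98 mm → 0.00698 m; screw speed N = 246.2 rpm = 4.10333 rev/s
γ̇ = π D N / h = (π)(0.027)(4.10333) / 0.00698 = 49.8649 s⁻¹
Adiabatic rise: ΔT = η γ̇² t_res / (ρ cp) = 721·(49.8649)²·130.971 / (971·2395) = 100.966 K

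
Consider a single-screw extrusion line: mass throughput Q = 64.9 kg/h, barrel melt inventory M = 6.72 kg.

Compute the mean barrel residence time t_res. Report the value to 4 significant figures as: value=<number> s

Convert throughput: Q = 64.9 kg/h = 64.9/3600 = 0.0180278 kg/s
t_res = M / Q_s = 6.72 / 0.0180278 = 372.758 s

value=372.8 s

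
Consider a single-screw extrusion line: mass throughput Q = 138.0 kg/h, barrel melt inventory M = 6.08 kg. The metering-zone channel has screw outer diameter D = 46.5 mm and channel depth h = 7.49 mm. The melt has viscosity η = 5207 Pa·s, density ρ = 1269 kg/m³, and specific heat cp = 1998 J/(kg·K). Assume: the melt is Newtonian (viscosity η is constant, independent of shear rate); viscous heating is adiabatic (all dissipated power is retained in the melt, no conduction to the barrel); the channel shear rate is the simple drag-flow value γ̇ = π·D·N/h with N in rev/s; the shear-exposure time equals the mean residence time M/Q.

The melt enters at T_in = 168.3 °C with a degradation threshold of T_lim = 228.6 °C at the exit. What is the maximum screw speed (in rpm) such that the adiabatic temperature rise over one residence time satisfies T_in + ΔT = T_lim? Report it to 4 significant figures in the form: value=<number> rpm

Q_s = Q / 3600 = 138.0 / 3600 = 0.0383333 kg/s
t_res = M / Q_s = 6.08 ÷ 0.0383333 = 158.609 s
Convert to metres: D = 0.0465 m, h = 0.00749 m
ΔT_a = T_lim − T_in = 228.6 − 168.3 = 60.3 K
γ̇_max² = ΔT_a·ρ·cp / (η·t_res) = [60.3 × 1269 × 1998] / [5207 × 158.609] = 185.123 s⁻²
γ̇_max = sqrt(185.123) = 13.606 s⁻¹
Solve γ̇ = πDN/h for N: N_max = γ̇_max·h/(π·D) = 13.606 × 0.00749 / (π × 0.0465) = 0.697604 rev/s = 41.8562 rpm

value=41.86 rpm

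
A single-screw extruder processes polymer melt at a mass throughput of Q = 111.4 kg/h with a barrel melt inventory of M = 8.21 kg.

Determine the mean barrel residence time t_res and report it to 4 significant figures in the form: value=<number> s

value=265.3 s

Q_s = Q / 3600 = 111.4 / 3600 = 0.0309444 kg/s
t_res = M / Q_s = 8.21 / 0.0309444 = 265.314 s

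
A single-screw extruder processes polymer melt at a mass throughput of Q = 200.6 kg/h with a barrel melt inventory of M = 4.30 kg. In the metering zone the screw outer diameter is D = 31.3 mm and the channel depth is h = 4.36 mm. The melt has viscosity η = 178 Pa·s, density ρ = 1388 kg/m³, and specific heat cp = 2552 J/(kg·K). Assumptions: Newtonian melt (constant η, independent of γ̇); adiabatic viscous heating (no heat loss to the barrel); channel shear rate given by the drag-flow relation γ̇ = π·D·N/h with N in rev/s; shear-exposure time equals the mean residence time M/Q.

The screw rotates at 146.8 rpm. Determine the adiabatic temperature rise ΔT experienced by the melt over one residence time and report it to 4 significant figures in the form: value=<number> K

Q_s = Q / 3600 = 200.6 / 3600 = 0.0557222 kg/s
t_res = M / Q_s = 4.30 ÷ 0.0557222 = 77.1685 s
D = 31.3 mm = 0.0313 m;  h = 4.36 mm = 0.00436 m;  N = 146.8 rpm / 60 = 2.44667 rev/s
Shear rate: γ̇ = πDN/h = π·0.0313·2.44667/0.00436 = 55.1801 s⁻¹
ΔT = η·γ̇²·t_res / (ρ·cp) = 178 · (55.1801)² · 77.1685 / (1388 · 2552) = 11.8074 K

value=11.81 K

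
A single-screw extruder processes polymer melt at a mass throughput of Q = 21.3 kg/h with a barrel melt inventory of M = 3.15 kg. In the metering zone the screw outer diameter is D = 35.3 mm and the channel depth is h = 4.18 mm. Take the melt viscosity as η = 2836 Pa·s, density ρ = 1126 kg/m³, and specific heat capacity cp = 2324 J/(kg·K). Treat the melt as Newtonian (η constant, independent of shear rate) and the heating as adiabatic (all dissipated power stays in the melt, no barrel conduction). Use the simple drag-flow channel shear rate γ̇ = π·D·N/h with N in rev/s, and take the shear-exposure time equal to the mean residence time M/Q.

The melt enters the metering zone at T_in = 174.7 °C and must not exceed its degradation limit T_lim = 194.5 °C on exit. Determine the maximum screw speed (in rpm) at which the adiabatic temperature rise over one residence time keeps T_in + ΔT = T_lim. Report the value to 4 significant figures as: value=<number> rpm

Q_s = Q / 3600 = 21.3 / 3600 = 0.00591667 kg/s
t_res = M / Q_s = 3.15 ÷ 0.00591667 = 532.394 s
D = 35.3 mm = 0.0353 m;  h = 4.18 mm = 0.00418 m
Allowable rise: ΔT_a = T_lim − T_in = 194.5 − 174.7 = 19.8 K
Invert ΔT = ηγ̇²t_res/(ρcp) for γ̇: γ̇_max² = ΔT_a ρ cp / (η t_res) = 19.8·1126·2324 / (2836·532.394) = 34.3163 s⁻²
Take the square root: γ̇_max = √(34.3163) = 5.85801 s⁻¹
Solve γ̇ = πDN/h for N: N_max = γ̇_max·h/(π·D) = 5.85801 × 0.00418 / (π × 0.0353) = 0.220801 rev/s = 13.2481 rpm

value=13.25 rpm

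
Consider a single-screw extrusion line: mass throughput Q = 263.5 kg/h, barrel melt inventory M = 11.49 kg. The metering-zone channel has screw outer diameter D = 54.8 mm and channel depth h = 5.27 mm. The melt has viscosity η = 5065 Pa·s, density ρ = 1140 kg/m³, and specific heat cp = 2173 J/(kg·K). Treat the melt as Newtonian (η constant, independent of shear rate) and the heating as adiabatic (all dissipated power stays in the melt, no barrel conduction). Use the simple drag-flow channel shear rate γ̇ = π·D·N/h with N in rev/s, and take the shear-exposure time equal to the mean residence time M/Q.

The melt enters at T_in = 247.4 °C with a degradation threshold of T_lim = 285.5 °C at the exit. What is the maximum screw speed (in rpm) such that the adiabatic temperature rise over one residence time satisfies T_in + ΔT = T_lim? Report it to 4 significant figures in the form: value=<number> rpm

value=20.01 rpm

Throughput in SI: Q_s = 263.5 kg/h ÷ 3600 s/h = 0.0731944 kg/s
t_res = M / Q_s = 11.49 / 0.0731944 = 156.979 s
D = 54.8 mm = 0.0548 m;  h = 5.27 mm = 0.00527 m
ΔT_a = T_lim − T_in = 285.5 − 247.4 = 38.1 K
Invert ΔT = ηγ̇²t_res/(ρcp) for γ̇: γ̇_max² = ΔT_a ρ cp / (η t_res) = 38.1·1140·2173 / (5065·156.979) = 118.705 s⁻²
γ̇_max = √118.705 = 10.8952 s⁻¹
N_max = γ̇_max h / (πD) = 10.8952·0.00527/(π·0.0548) = 0.333514 rev/s → ×60 = 20.0108 rpm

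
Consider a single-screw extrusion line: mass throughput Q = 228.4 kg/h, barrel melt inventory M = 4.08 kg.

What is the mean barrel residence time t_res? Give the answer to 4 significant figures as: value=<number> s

Convert throughput: Q = 228.4 kg/h = 228.4/3600 = 0.0634444 kg/s
t_res = M / Q_s = 4.08 ÷ 0.0634444 = 64.3082 s

value=64.31 s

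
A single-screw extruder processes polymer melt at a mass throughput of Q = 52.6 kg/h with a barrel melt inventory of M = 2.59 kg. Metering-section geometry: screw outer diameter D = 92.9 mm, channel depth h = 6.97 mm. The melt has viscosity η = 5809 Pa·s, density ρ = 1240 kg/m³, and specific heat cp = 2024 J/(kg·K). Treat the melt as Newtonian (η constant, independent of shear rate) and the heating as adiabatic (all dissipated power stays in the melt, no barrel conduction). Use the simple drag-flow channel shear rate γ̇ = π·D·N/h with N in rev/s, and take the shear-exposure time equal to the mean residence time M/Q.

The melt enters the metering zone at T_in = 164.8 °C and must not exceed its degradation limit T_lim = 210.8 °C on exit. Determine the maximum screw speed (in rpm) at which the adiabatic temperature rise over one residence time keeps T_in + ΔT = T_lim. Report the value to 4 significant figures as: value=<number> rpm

value=15.17 rpm

Q_s = Q / 3600 = 52.6 / 3600 = 0.0146111 kg/s
Mean residence time: t_res = M/Q_s = 2.59 kg / 0.0146111 kg/s = 177.262 s
Convert to metres: D = 0.0929 m, h = 0.00697 m
ΔT_a = T_lim − T_in = 210.8 °C − 164.8 °C = 46 K
γ̇_max² = ΔT_a·ρ·cp / (η·t_res) = [46 × 1240 × 2024] / [5809 × 177.262] = 112.117 s⁻²
Take the square root: γ̇_max = √(112.117) = 10.5885 s⁻¹
Solve γ̇ = πDN/h for N: N_max = γ̇_max·h/(π·D) = 10.5885 × 0.00697 / (π × 0.0929) = 0.252873 rev/s = 15.1724 rpm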